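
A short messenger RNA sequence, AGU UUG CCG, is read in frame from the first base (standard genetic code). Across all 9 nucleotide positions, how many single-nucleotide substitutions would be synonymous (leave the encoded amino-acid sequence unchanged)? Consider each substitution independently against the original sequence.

6

Codon 1 (AGU, Ser): 1 synonymous substitution.
Codon 2 (UUG, Leu): 2 synonymous substitutions.
Codon 3 (CCG, Pro): 3 synonymous substitutions.
Total: 1 + 2 + 3 = 6.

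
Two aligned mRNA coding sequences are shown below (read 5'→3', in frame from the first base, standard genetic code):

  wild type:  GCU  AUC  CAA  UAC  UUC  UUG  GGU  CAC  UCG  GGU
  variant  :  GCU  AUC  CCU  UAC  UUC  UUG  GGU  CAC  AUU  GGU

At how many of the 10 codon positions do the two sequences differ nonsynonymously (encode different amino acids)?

Codon 1: GCU Ala / GCU Ala — identical.
Codon 2: AUC Ile / AUC Ile — identical.
Codon 3: CAA Gln / CCU Pro — nonsynonymous.
Codon 4: UAC Tyr / UAC Tyr — identical.
Codon 5: UUC Phe / UUC Phe — identical.
Codon 6: UUG Leu / UUG Leu — identical.
Codon 7: GGU Gly / GGU Gly — identical.
Codon 8: CAC His / CAC His — identical.
Codon 9: UCG Ser / AUU Ile — nonsynonymous.
Codon 10: GGU Gly / GGU Gly — identical.
Nonsynonymous differences: 2.

2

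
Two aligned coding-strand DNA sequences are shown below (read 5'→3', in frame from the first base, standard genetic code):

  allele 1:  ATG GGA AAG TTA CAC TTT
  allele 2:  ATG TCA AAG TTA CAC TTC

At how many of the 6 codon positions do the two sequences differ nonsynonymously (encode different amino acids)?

Codon 1: ATG Met / ATG Met — identical.
Codon 2: GGA Gly / TCA Ser — nonsynonymous.
Codon 3: AAG Lys / AAG Lys — identical.
Codon 4: TTA Leu / TTA Leu — identical.
Codon 5: CAC His / CAC His — identical.
Codon 6: TTT Phe / TTC Phe — synonymous.
Nonsynonymous differences: 1.

1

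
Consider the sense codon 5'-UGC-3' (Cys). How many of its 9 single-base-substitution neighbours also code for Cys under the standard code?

1

Position 1: none → 0 synonymous.
Position 2: none → 0 synonymous.
Position 3: UGU → 1 synonymous.
Total: 0 + 0 + 1 = 1.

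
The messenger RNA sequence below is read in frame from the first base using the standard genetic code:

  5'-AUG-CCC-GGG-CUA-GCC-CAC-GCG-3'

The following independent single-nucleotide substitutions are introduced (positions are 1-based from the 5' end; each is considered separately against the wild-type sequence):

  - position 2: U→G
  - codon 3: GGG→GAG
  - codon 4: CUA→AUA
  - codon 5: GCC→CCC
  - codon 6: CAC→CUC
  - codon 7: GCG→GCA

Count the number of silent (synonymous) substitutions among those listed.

1

Codon 1: AUG (Met) → AGG (Arg) — missense.
Codon 3: GGG (Gly) → GAG (Glu) — missense.
Codon 4: CUA (Leu) → AUA (Ile) — missense.
Codon 5: GCC (Ala) → CCC (Pro) — missense.
Codon 6: CAC (His) → CUC (Leu) — missense.
Codon 7: GCG (Ala) → GCA (Ala) — synonymous.
Synonymous: 1 of 6.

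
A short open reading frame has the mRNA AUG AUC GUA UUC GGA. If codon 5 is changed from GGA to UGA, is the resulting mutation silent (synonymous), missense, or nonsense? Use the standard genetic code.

nonsense

Position 13 falls in codon 5: GGA → Gly.
After the substitution the codon is UGA → Stop.
The new codon is a stop codon, so this is a nonsense mutation.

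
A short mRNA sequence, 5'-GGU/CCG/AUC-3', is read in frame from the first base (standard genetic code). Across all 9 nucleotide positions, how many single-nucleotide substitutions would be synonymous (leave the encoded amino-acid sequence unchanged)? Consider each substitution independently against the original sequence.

Codon 1 (GGU, Gly): 3 synonymous substitutions.
Codon 2 (CCG, Pro): 3 synonymous substitutions.
Codon 3 (AUC, Ile): 2 synonymous substitutions.
Total: 3 + 3 + 2 = 8.

8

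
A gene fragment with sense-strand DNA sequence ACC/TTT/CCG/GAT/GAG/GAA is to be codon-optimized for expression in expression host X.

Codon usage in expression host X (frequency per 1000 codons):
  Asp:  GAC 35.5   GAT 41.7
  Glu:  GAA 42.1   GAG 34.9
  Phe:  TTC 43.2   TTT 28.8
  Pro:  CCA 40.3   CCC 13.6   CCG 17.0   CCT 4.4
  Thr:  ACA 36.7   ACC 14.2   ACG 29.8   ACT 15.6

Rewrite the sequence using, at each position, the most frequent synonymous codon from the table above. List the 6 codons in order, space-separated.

Codon 1 (Thr): best is ACA at 36.7.
Codon 2 (Phe): best is TTC at 43.2.
Codon 3 (Pro): best is CCA at 40.3.
Codon 4 (Asp): best is GAT at 41.7.
Codon 5 (Glu): best is GAA at 42.1.
Codon 6 (Glu): best is GAA at 42.1.

ACA TTC CCA GAT GAA GAA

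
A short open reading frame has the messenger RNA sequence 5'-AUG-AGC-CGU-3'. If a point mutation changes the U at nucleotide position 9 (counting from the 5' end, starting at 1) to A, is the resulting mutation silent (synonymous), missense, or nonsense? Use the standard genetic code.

silent

Position 9 falls in codon 3: CGU → Arg.
After the substitution the codon is CGA → Arg.
Both encode Arg, so the change is synonymous.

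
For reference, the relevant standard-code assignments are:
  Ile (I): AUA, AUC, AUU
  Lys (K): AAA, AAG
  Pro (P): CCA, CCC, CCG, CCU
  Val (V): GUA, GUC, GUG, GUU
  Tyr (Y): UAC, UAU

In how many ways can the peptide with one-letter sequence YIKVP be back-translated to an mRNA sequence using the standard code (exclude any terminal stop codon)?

Tyr: 2 codons.
Ile: 3 codons.
Lys: 2 codons.
Val: 4 codons.
Pro: 4 codons.
2 × 3 × 2 × 4 × 4 = 192.

192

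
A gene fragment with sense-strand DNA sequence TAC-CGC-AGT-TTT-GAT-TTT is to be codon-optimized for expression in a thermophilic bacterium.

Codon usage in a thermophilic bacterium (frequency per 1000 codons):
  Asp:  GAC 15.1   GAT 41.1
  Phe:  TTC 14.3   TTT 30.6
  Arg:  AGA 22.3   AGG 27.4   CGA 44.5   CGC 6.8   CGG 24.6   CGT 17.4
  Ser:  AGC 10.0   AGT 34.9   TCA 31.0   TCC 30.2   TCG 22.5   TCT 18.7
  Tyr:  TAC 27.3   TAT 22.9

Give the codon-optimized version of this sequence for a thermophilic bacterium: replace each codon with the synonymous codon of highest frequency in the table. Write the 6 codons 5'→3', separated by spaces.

Codon 1 (Tyr): best is TAC at 27.3.
Codon 2 (Arg): best is CGA at 44.5.
Codon 3 (Ser): best is AGT at 34.9.
Codon 4 (Phe): best is TTT at 30.6.
Codon 5 (Asp): best is GAT at 41.1.
Codon 6 (Phe): best is TTT at 30.6.

TAC CGA AGT TTT GAT TTT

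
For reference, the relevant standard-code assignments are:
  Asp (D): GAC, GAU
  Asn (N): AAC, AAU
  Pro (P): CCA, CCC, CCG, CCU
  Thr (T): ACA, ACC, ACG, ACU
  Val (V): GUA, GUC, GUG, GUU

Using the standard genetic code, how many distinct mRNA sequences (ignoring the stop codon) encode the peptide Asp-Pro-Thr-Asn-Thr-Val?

Asp: 2 codons.
Pro: 4 codons.
Thr: 4 codons.
Asn: 2 codons.
Thr: 4 codons.
Val: 4 codons.
2 × 4 × 4 × 2 × 4 × 4 = 1024.

1024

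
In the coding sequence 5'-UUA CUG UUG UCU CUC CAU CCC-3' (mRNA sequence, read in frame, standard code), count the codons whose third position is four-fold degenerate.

4

Codon 1 UUA (Leu): third position 2-fold.
Codon 2 CUG (Leu): third position 4-fold.
Codon 3 UUG (Leu): third position 2-fold.
Codon 4 UCU (Ser): third position 4-fold.
Codon 5 CUC (Leu): third position 4-fold.
Codon 6 CAU (His): third position 2-fold.
Codon 7 CCC (Pro): third position 4-fold.
Four-fold degenerate third positions: 4.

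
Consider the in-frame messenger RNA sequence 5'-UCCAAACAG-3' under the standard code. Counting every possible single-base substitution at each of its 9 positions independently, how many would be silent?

5

Codon 1 (UCC, Ser): 3 synonymous substitutions.
Codon 2 (AAA, Lys): 1 synonymous substitution.
Codon 3 (CAG, Gln): 1 synonymous substitution.
Total: 3 + 1 + 1 = 5.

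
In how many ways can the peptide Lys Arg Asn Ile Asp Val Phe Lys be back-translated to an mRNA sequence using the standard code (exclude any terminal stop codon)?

2304

Lys: 2 codons.
Arg: 6 codons.
Asn: 2 codons.
Ile: 3 codons.
Asp: 2 codons.
Val: 4 codons.
Phe: 2 codons.
Lys: 2 codons.
2 × 6 × 2 × 3 × 2 × 4 × 2 × 2 = 2304.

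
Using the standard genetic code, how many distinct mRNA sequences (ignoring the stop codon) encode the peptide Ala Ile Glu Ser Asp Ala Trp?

Ala: 4 codons.
Ile: 3 codons.
Glu: 2 codons.
Ser: 6 codons.
Asp: 2 codons.
Ala: 4 codons.
Trp: 1 codon.
4 × 3 × 2 × 6 × 2 × 4 × 1 = 1152.

1152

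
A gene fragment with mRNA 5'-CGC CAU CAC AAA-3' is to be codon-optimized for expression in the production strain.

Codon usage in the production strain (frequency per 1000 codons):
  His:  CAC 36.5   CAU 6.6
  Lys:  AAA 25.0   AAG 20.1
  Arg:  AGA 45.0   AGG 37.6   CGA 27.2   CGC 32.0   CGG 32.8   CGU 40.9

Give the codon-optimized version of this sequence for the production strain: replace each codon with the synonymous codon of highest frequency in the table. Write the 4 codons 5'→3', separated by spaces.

AGA CAC CAC AAA

Codon 1 (Arg): best is AGA at 45.0.
Codon 2 (His): best is CAC at 36.5.
Codon 3 (His): best is CAC at 36.5.
Codon 4 (Lys): best is AAA at 25.0.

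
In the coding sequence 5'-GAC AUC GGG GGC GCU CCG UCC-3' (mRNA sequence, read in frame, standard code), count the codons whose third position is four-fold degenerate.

5

Codon 1 GAC (Asp): third position 2-fold.
Codon 2 AUC (Ile): third position 3-fold.
Codon 3 GGG (Gly): third position 4-fold.
Codon 4 GGC (Gly): third position 4-fold.
Codon 5 GCU (Ala): third position 4-fold.
Codon 6 CCG (Pro): third position 4-fold.
Codon 7 UCC (Ser): third position 4-fold.
Four-fold degenerate third positions: 5.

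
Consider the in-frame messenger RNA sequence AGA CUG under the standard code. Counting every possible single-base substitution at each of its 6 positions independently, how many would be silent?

Codon 1 (AGA, Arg): 2 synonymous substitutions.
Codon 2 (CUG, Leu): 4 synonymous substitutions.
Total: 2 + 4 = 6.

6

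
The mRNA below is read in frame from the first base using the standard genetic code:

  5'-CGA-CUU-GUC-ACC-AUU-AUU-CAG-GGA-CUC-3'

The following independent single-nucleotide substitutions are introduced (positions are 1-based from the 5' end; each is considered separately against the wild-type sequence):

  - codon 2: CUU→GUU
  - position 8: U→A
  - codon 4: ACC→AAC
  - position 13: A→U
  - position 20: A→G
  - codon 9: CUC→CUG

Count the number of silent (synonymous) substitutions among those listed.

1

Codon 2: CUU (Leu) → GUU (Val) — missense.
Codon 3: GUC (Val) → GAC (Asp) — missense.
Codon 4: ACC (Thr) → AAC (Asn) — missense.
Codon 5: AUU (Ile) → UUU (Phe) — missense.
Codon 7: CAG (Gln) → CGG (Arg) — missense.
Codon 9: CUC (Leu) → CUG (Leu) — synonymous.
Synonymous: 1 of 6.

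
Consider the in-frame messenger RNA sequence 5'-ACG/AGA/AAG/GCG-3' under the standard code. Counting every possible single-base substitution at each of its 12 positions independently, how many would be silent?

9

Codon 1 (ACG, Thr): 3 synonymous substitutions.
Codon 2 (AGA, Arg): 2 synonymous substitutions.
Codon 3 (AAG, Lys): 1 synonymous substitution.
Codon 4 (GCG, Ala): 3 synonymous substitutions.
Total: 3 + 2 + 1 + 3 = 9.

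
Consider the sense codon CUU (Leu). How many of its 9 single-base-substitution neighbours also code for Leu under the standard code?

Position 1: none → 0 synonymous.
Position 2: none → 0 synonymous.
Position 3: CUC, CUA, CUG → 3 synonymous.
Total: 0 + 0 + 3 = 3.

3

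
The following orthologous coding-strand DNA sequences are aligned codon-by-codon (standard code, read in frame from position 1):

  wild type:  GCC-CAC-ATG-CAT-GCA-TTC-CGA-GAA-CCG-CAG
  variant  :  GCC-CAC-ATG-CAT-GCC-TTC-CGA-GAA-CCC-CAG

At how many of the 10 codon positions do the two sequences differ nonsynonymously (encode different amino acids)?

Codon 1: GCC Ala / GCC Ala — identical.
Codon 2: CAC His / CAC His — identical.
Codon 3: ATG Met / ATG Met — identical.
Codon 4: CAT His / CAT His — identical.
Codon 5: GCA Ala / GCC Ala — synonymous.
Codon 6: TTC Phe / TTC Phe — identical.
Codon 7: CGA Arg / CGA Arg — identical.
Codon 8: GAA Glu / GAA Glu — identical.
Codon 9: CCG Pro / CCC Pro — synonymous.
Codon 10: CAG Gln / CAG Gln — identical.
Nonsynonymous differences: 0.

0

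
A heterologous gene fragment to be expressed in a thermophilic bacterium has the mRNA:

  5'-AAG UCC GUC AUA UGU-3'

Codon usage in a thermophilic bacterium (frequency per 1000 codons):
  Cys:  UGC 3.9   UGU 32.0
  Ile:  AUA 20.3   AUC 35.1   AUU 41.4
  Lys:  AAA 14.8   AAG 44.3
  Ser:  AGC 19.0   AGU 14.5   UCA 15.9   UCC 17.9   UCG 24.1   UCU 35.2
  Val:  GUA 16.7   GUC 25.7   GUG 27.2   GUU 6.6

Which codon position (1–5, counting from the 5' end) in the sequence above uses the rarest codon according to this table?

2

Codon 1 AAG (Lys): 44.3 per 1000.
Codon 2 UCC (Ser): 17.9 per 1000.
Codon 3 GUC (Val): 25.7 per 1000.
Codon 4 AUA (Ile): 20.3 per 1000.
Codon 5 UGU (Cys): 32.0 per 1000.
Lowest frequency is 17.9 at codon 2.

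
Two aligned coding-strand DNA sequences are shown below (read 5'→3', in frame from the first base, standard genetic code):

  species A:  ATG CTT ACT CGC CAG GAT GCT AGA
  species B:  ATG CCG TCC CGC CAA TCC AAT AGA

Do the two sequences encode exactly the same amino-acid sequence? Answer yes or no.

no

Codon 1: ATG Met / ATG Met — identical.
Codon 2: CTT Leu / CCG Pro — nonsynonymous.
Codon 3: ACT Thr / TCC Ser — nonsynonymous.
Codon 4: CGC Arg / CGC Arg — identical.
Codon 5: CAG Gln / CAA Gln — synonymous.
Codon 6: GAT Asp / TCC Ser — nonsynonymous.
Codon 7: GCT Ala / AAT Asn — nonsynonymous.
Codon 8: AGA Arg / AGA Arg — identical.
Nonsynonymous differences: 4 → different protein.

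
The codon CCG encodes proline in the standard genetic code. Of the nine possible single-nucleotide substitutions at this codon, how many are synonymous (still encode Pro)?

Position 1: none → 0 synonymous.
Position 2: none → 0 synonymous.
Position 3: CCU, CCC, CCA → 3 synonymous.
Total: 0 + 0 + 3 = 3.

3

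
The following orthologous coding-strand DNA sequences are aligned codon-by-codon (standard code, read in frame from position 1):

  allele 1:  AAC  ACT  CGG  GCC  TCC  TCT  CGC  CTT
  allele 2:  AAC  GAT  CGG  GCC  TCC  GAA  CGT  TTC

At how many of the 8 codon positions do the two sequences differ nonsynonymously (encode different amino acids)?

3

Codon 1: AAC Asn / AAC Asn — identical.
Codon 2: ACT Thr / GAT Asp — nonsynonymous.
Codon 3: CGG Arg / CGG Arg — identical.
Codon 4: GCC Ala / GCC Ala — identical.
Codon 5: TCC Ser / TCC Ser — identical.
Codon 6: TCT Ser / GAA Glu — nonsynonymous.
Codon 7: CGC Arg / CGT Arg — synonymous.
Codon 8: CTT Leu / TTC Phe — nonsynonymous.
Nonsynonymous differences: 3.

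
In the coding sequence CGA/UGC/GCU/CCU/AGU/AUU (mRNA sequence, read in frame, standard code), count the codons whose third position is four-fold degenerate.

3

Codon 1 CGA (Arg): third position 4-fold.
Codon 2 UGC (Cys): third position 2-fold.
Codon 3 GCU (Ala): third position 4-fold.
Codon 4 CCU (Pro): third position 4-fold.
Codon 5 AGU (Ser): third position 2-fold.
Codon 6 AUU (Ile): third position 3-fold.
Four-fold degenerate third positions: 3.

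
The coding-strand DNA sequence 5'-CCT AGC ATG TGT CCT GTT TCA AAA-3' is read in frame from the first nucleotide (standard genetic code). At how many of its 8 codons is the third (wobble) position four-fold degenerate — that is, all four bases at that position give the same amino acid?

4

Codon 1 CCT (Pro): third position 4-fold.
Codon 2 AGC (Ser): third position 2-fold.
Codon 3 ATG (Met): third position 1-fold.
Codon 4 TGT (Cys): third position 2-fold.
Codon 5 CCT (Pro): third position 4-fold.
Codon 6 GTT (Val): third position 4-fold.
Codon 7 TCA (Ser): third position 4-fold.
Codon 8 AAA (Lys): third position 2-fold.
Four-fold degenerate third positions: 4.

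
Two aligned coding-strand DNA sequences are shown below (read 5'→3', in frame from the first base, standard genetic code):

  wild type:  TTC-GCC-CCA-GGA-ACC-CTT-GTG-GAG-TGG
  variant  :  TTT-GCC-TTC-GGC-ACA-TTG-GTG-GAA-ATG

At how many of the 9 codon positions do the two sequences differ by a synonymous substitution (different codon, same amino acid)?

Codon 1: TTC Phe / TTT Phe — synonymous.
Codon 2: GCC Ala / GCC Ala — identical.
Codon 3: CCA Pro / TTC Phe — nonsynonymous.
Codon 4: GGA Gly / GGC Gly — synonymous.
Codon 5: ACC Thr / ACA Thr — synonymous.
Codon 6: CTT Leu / TTG Leu — synonymous.
Codon 7: GTG Val / GTG Val — identical.
Codon 8: GAG Glu / GAA Glu — synonymous.
Codon 9: TGG Trp / ATG Met — nonsynonymous.
Synonymous differences: 5.

5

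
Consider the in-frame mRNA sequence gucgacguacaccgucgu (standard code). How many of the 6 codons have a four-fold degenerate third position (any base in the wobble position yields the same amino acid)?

Codon 1 GUC (Val): third position 4-fold.
Codon 2 GAC (Asp): third position 2-fold.
Codon 3 GUA (Val): third position 4-fold.
Codon 4 CAC (His): third position 2-fold.
Codon 5 CGU (Arg): third position 4-fold.
Codon 6 CGU (Arg): third position 4-fold.
Four-fold degenerate third positions: 4.

4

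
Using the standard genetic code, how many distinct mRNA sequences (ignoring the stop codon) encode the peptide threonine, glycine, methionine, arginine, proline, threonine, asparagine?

Thr: 4 codons.
Gly: 4 codons.
Met: 1 codon.
Arg: 6 codons.
Pro: 4 codons.
Thr: 4 codons.
Asn: 2 codons.
4 × 4 × 1 × 6 × 4 × 4 × 2 = 3072.

3072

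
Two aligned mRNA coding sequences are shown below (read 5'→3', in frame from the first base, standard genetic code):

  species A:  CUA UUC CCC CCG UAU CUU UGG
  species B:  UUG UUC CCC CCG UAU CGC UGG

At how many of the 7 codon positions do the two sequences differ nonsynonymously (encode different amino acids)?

Codon 1: CUA Leu / UUG Leu — synonymous.
Codon 2: UUC Phe / UUC Phe — identical.
Codon 3: CCC Pro / CCC Pro — identical.
Codon 4: CCG Pro / CCG Pro — identical.
Codon 5: UAU Tyr / UAU Tyr — identical.
Codon 6: CUU Leu / CGC Arg — nonsynonymous.
Codon 7: UGG Trp / UGG Trp — identical.
Nonsynonymous differences: 1.

1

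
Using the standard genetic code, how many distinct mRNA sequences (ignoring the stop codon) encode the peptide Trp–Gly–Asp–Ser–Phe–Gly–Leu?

Trp: 1 codon.
Gly: 4 codons.
Asp: 2 codons.
Ser: 6 codons.
Phe: 2 codons.
Gly: 4 codons.
Leu: 6 codons.
1 × 4 × 2 × 6 × 2 × 4 × 6 = 2304.

2304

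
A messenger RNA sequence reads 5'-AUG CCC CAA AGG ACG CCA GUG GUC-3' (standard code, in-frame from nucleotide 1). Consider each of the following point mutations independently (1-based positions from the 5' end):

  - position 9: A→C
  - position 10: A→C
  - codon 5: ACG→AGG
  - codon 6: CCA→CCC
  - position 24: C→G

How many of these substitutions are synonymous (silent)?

Codon 3: CAA (Gln) → CAC (His) — missense.
Codon 4: AGG (Arg) → CGG (Arg) — synonymous.
Codon 5: ACG (Thr) → AGG (Arg) — missense.
Codon 6: CCA (Pro) → CCC (Pro) — synonymous.
Codon 8: GUC (Val) → GUG (Val) — synonymous.
Synonymous: 3 of 5.

3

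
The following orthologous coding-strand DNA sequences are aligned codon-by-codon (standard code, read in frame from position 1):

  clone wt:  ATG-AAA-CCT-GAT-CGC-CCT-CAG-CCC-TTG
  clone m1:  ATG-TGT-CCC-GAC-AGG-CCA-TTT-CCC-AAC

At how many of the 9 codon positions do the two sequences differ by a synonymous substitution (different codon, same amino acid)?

4

Codon 1: ATG Met / ATG Met — identical.
Codon 2: AAA Lys / TGT Cys — nonsynonymous.
Codon 3: CCT Pro / CCC Pro — synonymous.
Codon 4: GAT Asp / GAC Asp — synonymous.
Codon 5: CGC Arg / AGG Arg — synonymous.
Codon 6: CCT Pro / CCA Pro — synonymous.
Codon 7: CAG Gln / TTT Phe — nonsynonymous.
Codon 8: CCC Pro / CCC Pro — identical.
Codon 9: TTG Leu / AAC Asn — nonsynonymous.
Synonymous differences: 4.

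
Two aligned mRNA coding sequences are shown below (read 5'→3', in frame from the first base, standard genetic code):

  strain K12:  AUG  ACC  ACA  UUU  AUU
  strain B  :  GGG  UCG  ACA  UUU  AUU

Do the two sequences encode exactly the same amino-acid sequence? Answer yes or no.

no

Codon 1: AUG Met / GGG Gly — nonsynonymous.
Codon 2: ACC Thr / UCG Ser — nonsynonymous.
Codon 3: ACA Thr / ACA Thr — identical.
Codon 4: UUU Phe / UUU Phe — identical.
Codon 5: AUU Ile / AUU Ile — identical.
Nonsynonymous differences: 2 → different protein.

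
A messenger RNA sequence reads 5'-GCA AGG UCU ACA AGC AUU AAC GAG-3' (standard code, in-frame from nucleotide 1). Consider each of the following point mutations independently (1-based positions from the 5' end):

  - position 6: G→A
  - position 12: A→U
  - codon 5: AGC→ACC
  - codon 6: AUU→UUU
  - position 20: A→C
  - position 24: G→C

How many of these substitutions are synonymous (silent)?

Codon 2: AGG (Arg) → AGA (Arg) — synonymous.
Codon 4: ACA (Thr) → ACU (Thr) — synonymous.
Codon 5: AGC (Ser) → ACC (Thr) — missense.
Codon 6: AUU (Ile) → UUU (Phe) — missense.
Codon 7: AAC (Asn) → ACC (Thr) — missense.
Codon 8: GAG (Glu) → GAC (Asp) — missense.
Synonymous: 2 of 6.

2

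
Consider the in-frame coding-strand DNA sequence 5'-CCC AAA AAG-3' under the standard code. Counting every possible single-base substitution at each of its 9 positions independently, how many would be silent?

Codon 1 (CCC, Pro): 3 synonymous substitutions.
Codon 2 (AAA, Lys): 1 synonymous substitution.
Codon 3 (AAG, Lys): 1 synonymous substitution.
Total: 3 + 1 + 1 = 5.

5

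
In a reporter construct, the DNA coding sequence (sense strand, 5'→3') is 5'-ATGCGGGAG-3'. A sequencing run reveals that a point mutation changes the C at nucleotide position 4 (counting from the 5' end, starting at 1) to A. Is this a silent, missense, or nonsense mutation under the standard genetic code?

Position 4 falls in codon 2: CGG → Arg.
After the substitution the codon is AGG → Arg.
Both encode Arg, so the change is synonymous.

silent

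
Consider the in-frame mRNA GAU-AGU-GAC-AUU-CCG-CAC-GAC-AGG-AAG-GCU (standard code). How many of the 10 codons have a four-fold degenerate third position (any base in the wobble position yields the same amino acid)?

2

Codon 1 GAU (Asp): third position 2-fold.
Codon 2 AGU (Ser): third position 2-fold.
Codon 3 GAC (Asp): third position 2-fold.
Codon 4 AUU (Ile): third position 3-fold.
Codon 5 CCG (Pro): third position 4-fold.
Codon 6 CAC (His): third position 2-fold.
Codon 7 GAC (Asp): third position 2-fold.
Codon 8 AGG (Arg): third position 2-fold.
Codon 9 AAG (Lys): third position 2-fold.
Codon 10 GCU (Ala): third position 4-fold.
Four-fold degenerate third positions: 2.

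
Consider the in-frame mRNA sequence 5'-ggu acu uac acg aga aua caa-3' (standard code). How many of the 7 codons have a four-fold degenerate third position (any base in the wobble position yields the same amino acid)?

Codon 1 GGU (Gly): third position 4-fold.
Codon 2 ACU (Thr): third position 4-fold.
Codon 3 UAC (Tyr): third position 2-fold.
Codon 4 ACG (Thr): third position 4-fold.
Codon 5 AGA (Arg): third position 2-fold.
Codon 6 AUA (Ile): third position 3-fold.
Codon 7 CAA (Gln): third position 2-fold.
Four-fold degenerate third positions: 3.

3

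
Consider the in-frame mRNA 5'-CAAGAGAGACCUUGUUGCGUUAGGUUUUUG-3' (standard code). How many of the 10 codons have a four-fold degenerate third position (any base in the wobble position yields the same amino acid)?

Codon 1 CAA (Gln): third position 2-fold.
Codon 2 GAG (Glu): third position 2-fold.
Codon 3 AGA (Arg): third position 2-fold.
Codon 4 CCU (Pro): third position 4-fold.
Codon 5 UGU (Cys): third position 2-fold.
Codon 6 UGC (Cys): third position 2-fold.
Codon 7 GUU (Val): third position 4-fold.
Codon 8 AGG (Arg): third position 2-fold.
Codon 9 UUU (Phe): third position 2-fold.
Codon 10 UUG (Leu): third position 2-fold.
Four-fold degenerate third positions: 2.

2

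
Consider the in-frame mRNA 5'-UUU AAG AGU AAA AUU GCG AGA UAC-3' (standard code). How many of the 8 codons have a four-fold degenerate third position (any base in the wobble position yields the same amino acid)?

Codon 1 UUU (Phe): third position 2-fold.
Codon 2 AAG (Lys): third position 2-fold.
Codon 3 AGU (Ser): third position 2-fold.
Codon 4 AAA (Lys): third position 2-fold.
Codon 5 AUU (Ile): third position 3-fold.
Codon 6 GCG (Ala): third position 4-fold.
Codon 7 AGA (Arg): third position 2-fold.
Codon 8 UAC (Tyr): third position 2-fold.
Four-fold degenerate third positions: 1.

1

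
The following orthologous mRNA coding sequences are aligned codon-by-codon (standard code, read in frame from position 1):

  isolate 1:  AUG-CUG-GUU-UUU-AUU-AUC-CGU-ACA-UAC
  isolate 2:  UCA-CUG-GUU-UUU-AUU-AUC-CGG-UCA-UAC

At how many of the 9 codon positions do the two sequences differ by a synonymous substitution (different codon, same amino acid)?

Codon 1: AUG Met / UCA Ser — nonsynonymous.
Codon 2: CUG Leu / CUG Leu — identical.
Codon 3: GUU Val / GUU Val — identical.
Codon 4: UUU Phe / UUU Phe — identical.
Codon 5: AUU Ile / AUU Ile — identical.
Codon 6: AUC Ile / AUC Ile — identical.
Codon 7: CGU Arg / CGG Arg — synonymous.
Codon 8: ACA Thr / UCA Ser — nonsynonymous.
Codon 9: UAC Tyr / UAC Tyr — identical.
Synonymous differences: 1.

1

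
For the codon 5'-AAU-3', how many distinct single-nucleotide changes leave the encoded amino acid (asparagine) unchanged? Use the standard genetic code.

1

Position 1: none → 0 synonymous.
Position 2: none → 0 synonymous.
Position 3: AAC → 1 synonymous.
Total: 0 + 0 + 1 = 1.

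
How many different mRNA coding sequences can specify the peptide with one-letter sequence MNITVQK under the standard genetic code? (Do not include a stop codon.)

384

Met: 1 codon.
Asn: 2 codons.
Ile: 3 codons.
Thr: 4 codons.
Val: 4 codons.
Gln: 2 codons.
Lys: 2 codons.
1 × 2 × 3 × 4 × 4 × 2 × 2 = 384.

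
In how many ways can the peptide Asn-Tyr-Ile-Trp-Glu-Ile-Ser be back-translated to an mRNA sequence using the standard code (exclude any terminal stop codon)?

Asn: 2 codons.
Tyr: 2 codons.
Ile: 3 codons.
Trp: 1 codon.
Glu: 2 codons.
Ile: 3 codons.
Ser: 6 codons.
2 × 2 × 3 × 1 × 2 × 3 × 6 = 432.

432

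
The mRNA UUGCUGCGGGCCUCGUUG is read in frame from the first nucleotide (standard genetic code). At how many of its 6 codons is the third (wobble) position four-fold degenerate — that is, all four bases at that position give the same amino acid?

4

Codon 1 UUG (Leu): third position 2-fold.
Codon 2 CUG (Leu): third position 4-fold.
Codon 3 CGG (Arg): third position 4-fold.
Codon 4 GCC (Ala): third position 4-fold.
Codon 5 UCG (Ser): third position 4-fold.
Codon 6 UUG (Leu): third position 2-fold.
Four-fold degenerate third positions: 4.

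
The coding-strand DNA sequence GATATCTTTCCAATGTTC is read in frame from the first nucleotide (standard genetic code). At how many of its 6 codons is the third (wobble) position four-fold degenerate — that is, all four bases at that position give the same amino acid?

Codon 1 GAT (Asp): third position 2-fold.
Codon 2 ATC (Ile): third position 3-fold.
Codon 3 TTT (Phe): third position 2-fold.
Codon 4 CCA (Pro): third position 4-fold.
Codon 5 ATG (Met): third position 1-fold.
Codon 6 TTC (Phe): third position 2-fold.
Four-fold degenerate third positions: 1.

1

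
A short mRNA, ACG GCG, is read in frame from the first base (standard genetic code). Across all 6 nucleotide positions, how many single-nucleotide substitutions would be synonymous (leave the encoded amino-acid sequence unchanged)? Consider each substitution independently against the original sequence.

Codon 1 (ACG, Thr): 3 synonymous substitutions.
Codon 2 (GCG, Ala): 3 synonymous substitutions.
Total: 3 + 3 = 6.

6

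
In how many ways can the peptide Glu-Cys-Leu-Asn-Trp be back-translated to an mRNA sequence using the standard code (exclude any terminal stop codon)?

48

Glu: 2 codons.
Cys: 2 codons.
Leu: 6 codons.
Asn: 2 codons.
Trp: 1 codon.
2 × 2 × 6 × 2 × 1 = 48.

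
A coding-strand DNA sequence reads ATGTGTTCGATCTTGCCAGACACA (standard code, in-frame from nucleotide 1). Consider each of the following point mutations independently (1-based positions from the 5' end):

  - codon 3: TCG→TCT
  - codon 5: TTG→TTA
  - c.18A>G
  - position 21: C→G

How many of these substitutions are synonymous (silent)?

3

Codon 3: TCG (Ser) → TCT (Ser) — synonymous.
Codon 5: TTG (Leu) → TTA (Leu) — synonymous.
Codon 6: CCA (Pro) → CCG (Pro) — synonymous.
Codon 7: GAC (Asp) → GAG (Glu) — missense.
Synonymous: 3 of 4.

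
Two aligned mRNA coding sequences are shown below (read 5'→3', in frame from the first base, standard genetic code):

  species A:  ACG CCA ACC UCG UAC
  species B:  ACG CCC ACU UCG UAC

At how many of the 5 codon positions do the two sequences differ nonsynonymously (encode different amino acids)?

Codon 1: ACG Thr / ACG Thr — identical.
Codon 2: CCA Pro / CCC Pro — synonymous.
Codon 3: ACC Thr / ACU Thr — synonymous.
Codon 4: UCG Ser / UCG Ser — identical.
Codon 5: UAC Tyr / UAC Tyr — identical.
Nonsynonymous differences: 0.

0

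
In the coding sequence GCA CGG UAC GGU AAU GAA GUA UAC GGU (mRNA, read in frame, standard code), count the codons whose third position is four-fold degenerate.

Codon 1 GCA (Ala): third position 4-fold.
Codon 2 CGG (Arg): third position 4-fold.
Codon 3 UAC (Tyr): third position 2-fold.
Codon 4 GGU (Gly): third position 4-fold.
Codon 5 AAU (Asn): third position 2-fold.
Codon 6 GAA (Glu): third position 2-fold.
Codon 7 GUA (Val): third position 4-fold.
Codon 8 UAC (Tyr): third position 2-fold.
Codon 9 GGU (Gly): third position 4-fold.
Four-fold degenerate third positions: 5.

5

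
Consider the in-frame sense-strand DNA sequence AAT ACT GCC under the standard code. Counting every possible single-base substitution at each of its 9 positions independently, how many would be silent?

Codon 1 (AAT, Asn): 1 synonymous substitution.
Codon 2 (ACT, Thr): 3 synonymous substitutions.
Codon 3 (GCC, Ala): 3 synonymous substitutions.
Total: 1 + 3 + 3 = 7.

7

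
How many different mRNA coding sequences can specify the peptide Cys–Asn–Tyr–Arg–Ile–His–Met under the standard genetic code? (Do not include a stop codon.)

288

Cys: 2 codons.
Asn: 2 codons.
Tyr: 2 codons.
Arg: 6 codons.
Ile: 3 codons.
His: 2 codons.
Met: 1 codon.
2 × 2 × 2 × 6 × 3 × 2 × 1 = 288.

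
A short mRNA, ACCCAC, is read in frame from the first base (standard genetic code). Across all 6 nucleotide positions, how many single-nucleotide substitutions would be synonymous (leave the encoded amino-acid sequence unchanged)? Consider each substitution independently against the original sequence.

4

Codon 1 (ACC, Thr): 3 synonymous substitutions.
Codon 2 (CAC, His): 1 synonymous substitution.
Total: 3 + 1 = 4.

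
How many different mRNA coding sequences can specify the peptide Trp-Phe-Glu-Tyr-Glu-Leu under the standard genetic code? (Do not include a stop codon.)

96

Trp: 1 codon.
Phe: 2 codons.
Glu: 2 codons.
Tyr: 2 codons.
Glu: 2 codons.
Leu: 6 codons.
1 × 2 × 2 × 2 × 2 × 6 = 96.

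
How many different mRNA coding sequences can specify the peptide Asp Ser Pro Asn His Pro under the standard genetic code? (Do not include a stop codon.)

Asp: 2 codons.
Ser: 6 codons.
Pro: 4 codons.
Asn: 2 codons.
His: 2 codons.
Pro: 4 codons.
2 × 6 × 4 × 2 × 2 × 4 = 768.

768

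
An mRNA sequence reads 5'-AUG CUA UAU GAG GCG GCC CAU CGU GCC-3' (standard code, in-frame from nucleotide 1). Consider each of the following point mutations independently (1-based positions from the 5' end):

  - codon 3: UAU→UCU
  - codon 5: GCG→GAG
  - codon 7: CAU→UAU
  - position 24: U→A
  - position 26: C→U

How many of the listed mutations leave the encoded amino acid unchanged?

Codon 3: UAU (Tyr) → UCU (Ser) — missense.
Codon 5: GCG (Ala) → GAG (Glu) — missense.
Codon 7: CAU (His) → UAU (Tyr) — missense.
Codon 8: CGU (Arg) → CGA (Arg) — synonymous.
Codon 9: GCC (Ala) → GUC (Val) — missense.
Synonymous: 1 of 5.

1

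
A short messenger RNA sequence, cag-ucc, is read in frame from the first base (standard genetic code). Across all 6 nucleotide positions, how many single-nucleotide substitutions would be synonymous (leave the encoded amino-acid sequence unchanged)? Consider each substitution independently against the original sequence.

4

Codon 1 (CAG, Gln): 1 synonymous substitution.
Codon 2 (UCC, Ser): 3 synonymous substitutions.
Total: 1 + 3 = 4.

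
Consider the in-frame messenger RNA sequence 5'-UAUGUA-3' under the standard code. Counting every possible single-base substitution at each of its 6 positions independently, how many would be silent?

Codon 1 (UAU, Tyr): 1 synonymous substitution.
Codon 2 (GUA, Val): 3 synonymous substitutions.
Total: 1 + 3 = 4.

4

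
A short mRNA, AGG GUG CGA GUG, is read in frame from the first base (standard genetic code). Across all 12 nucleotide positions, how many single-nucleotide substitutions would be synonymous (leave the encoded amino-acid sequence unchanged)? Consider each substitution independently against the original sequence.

Codon 1 (AGG, Arg): 2 synonymous substitutions.
Codon 2 (GUG, Val): 3 synonymous substitutions.
Codon 3 (CGA, Arg): 4 synonymous substitutions.
Codon 4 (GUG, Val): 3 synonymous substitutions.
Total: 2 + 3 + 4 + 3 = 12.

12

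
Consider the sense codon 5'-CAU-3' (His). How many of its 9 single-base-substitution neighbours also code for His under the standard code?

Position 1: none → 0 synonymous.
Position 2: none → 0 synonymous.
Position 3: CAC → 1 synonymous.
Total: 0 + 0 + 1 = 1.

1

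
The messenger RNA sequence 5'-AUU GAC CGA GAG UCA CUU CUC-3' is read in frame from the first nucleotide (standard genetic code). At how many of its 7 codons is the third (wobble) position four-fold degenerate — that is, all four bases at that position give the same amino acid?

Codon 1 AUU (Ile): third position 3-fold.
Codon 2 GAC (Asp): third position 2-fold.
Codon 3 CGA (Arg): third position 4-fold.
Codon 4 GAG (Glu): third position 2-fold.
Codon 5 UCA (Ser): third position 4-fold.
Codon 6 CUU (Leu): third position 4-fold.
Codon 7 CUC (Leu): third position 4-fold.
Four-fold degenerate third positions: 4.

4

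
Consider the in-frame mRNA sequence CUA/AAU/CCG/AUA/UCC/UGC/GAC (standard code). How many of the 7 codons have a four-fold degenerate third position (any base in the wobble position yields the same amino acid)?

3

Codon 1 CUA (Leu): third position 4-fold.
Codon 2 AAU (Asn): third position 2-fold.
Codon 3 CCG (Pro): third position 4-fold.
Codon 4 AUA (Ile): third position 3-fold.
Codon 5 UCC (Ser): third position 4-fold.
Codon 6 UGC (Cys): third position 2-fold.
Codon 7 GAC (Asp): third position 2-fold.
Four-fold degenerate third positions: 3.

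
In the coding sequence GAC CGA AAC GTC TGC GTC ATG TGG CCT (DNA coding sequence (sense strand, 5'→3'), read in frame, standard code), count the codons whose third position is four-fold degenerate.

Codon 1 GAC (Asp): third position 2-fold.
Codon 2 CGA (Arg): third position 4-fold.
Codon 3 AAC (Asn): third position 2-fold.
Codon 4 GTC (Val): third position 4-fold.
Codon 5 TGC (Cys): third position 2-fold.
Codon 6 GTC (Val): third position 4-fold.
Codon 7 ATG (Met): third position 1-fold.
Codon 8 TGG (Trp): third position 1-fold.
Codon 9 CCT (Pro): third position 4-fold.
Four-fold degenerate third positions: 4.

4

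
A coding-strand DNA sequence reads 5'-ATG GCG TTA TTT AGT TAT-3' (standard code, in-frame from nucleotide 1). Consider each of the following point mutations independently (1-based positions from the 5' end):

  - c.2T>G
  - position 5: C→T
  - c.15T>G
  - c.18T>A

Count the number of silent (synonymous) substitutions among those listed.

0

Codon 1: ATG (Met) → AGG (Arg) — missense.
Codon 2: GCG (Ala) → GTG (Val) — missense.
Codon 5: AGT (Ser) → AGG (Arg) — missense.
Codon 6: TAT (Tyr) → TAA (Stop) — nonsense.
Synonymous: 0 of 4.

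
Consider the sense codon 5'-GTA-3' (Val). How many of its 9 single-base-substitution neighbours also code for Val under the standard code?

Position 1: none → 0 synonymous.
Position 2: none → 0 synonymous.
Position 3: GTT, GTC, GTG → 3 synonymous.
Total: 0 + 0 + 3 = 3.

3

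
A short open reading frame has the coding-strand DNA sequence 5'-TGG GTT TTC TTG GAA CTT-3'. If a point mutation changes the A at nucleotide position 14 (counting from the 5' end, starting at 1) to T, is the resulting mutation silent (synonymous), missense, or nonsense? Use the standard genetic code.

missense

Position 14 falls in codon 5: GAA → Glu.
After the substitution the codon is GTA → Val.
Glu ≠ Val, so this is a missense mutation.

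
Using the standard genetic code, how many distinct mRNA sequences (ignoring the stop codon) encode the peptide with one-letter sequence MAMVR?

96

Met: 1 codon.
Ala: 4 codons.
Met: 1 codon.
Val: 4 codons.
Arg: 6 codons.
1 × 4 × 1 × 4 × 6 = 96.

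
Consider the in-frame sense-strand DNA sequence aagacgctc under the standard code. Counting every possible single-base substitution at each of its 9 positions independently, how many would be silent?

7

Codon 1 (AAG, Lys): 1 synonymous substitution.
Codon 2 (ACG, Thr): 3 synonymous substitutions.
Codon 3 (CTC, Leu): 3 synonymous substitutions.
Total: 1 + 3 + 3 = 7.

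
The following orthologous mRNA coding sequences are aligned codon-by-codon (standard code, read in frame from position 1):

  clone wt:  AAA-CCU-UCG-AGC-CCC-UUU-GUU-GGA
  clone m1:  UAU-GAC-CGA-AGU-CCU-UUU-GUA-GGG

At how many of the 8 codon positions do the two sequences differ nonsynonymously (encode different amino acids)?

3

Codon 1: AAA Lys / UAU Tyr — nonsynonymous.
Codon 2: CCU Pro / GAC Asp — nonsynonymous.
Codon 3: UCG Ser / CGA Arg — nonsynonymous.
Codon 4: AGC Ser / AGU Ser — synonymous.
Codon 5: CCC Pro / CCU Pro — synonymous.
Codon 6: UUU Phe / UUU Phe — identical.
Codon 7: GUU Val / GUA Val — synonymous.
Codon 8: GGA Gly / GGG Gly — synonymous.
Nonsynonymous differences: 3.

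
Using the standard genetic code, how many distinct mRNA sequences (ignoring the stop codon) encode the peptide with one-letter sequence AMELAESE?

4608

Ala: 4 codons.
Met: 1 codon.
Glu: 2 codons.
Leu: 6 codons.
Ala: 4 codons.
Glu: 2 codons.
Ser: 6 codons.
Glu: 2 codons.
4 × 1 × 2 × 6 × 4 × 2 × 6 × 2 = 4608.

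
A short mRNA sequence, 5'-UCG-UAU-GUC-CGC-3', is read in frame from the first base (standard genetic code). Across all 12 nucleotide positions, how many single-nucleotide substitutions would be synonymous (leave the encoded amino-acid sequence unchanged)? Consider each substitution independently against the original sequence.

10

Codon 1 (UCG, Ser): 3 synonymous substitutions.
Codon 2 (UAU, Tyr): 1 synonymous substitution.
Codon 3 (GUC, Val): 3 synonymous substitutions.
Codon 4 (CGC, Arg): 3 synonymous substitutions.
Total: 3 + 1 + 3 + 3 = 10.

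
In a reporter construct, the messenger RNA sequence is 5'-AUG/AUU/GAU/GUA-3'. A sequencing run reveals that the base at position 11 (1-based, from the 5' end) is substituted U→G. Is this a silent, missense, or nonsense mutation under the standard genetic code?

missense

Position 11 falls in codon 4: GUA → Val.
After the substitution the codon is GGA → Gly.
Val ≠ Gly, so this is a missense mutation.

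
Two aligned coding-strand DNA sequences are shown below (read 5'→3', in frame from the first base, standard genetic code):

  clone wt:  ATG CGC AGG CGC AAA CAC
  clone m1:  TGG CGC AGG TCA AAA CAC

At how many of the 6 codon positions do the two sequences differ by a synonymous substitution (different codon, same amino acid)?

Codon 1: ATG Met / TGG Trp — nonsynonymous.
Codon 2: CGC Arg / CGC Arg — identical.
Codon 3: AGG Arg / AGG Arg — identical.
Codon 4: CGC Arg / TCA Ser — nonsynonymous.
Codon 5: AAA Lys / AAA Lys — identical.
Codon 6: CAC His / CAC His — identical.
Synonymous differences: 0.

0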